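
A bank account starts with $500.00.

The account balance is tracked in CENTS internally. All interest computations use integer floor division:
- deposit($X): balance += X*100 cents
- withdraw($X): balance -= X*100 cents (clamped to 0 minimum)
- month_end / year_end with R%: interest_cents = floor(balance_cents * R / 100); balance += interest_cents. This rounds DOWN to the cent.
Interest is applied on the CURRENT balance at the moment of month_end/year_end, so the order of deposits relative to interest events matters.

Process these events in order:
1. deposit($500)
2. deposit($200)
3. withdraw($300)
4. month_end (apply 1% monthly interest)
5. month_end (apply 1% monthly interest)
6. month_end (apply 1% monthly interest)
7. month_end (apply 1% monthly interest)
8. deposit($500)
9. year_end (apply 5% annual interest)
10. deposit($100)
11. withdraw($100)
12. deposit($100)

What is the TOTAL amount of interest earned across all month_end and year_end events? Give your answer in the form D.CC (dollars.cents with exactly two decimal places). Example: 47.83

After 1 (deposit($500)): balance=$1000.00 total_interest=$0.00
After 2 (deposit($200)): balance=$1200.00 total_interest=$0.00
After 3 (withdraw($300)): balance=$900.00 total_interest=$0.00
After 4 (month_end (apply 1% monthly interest)): balance=$909.00 total_interest=$9.00
After 5 (month_end (apply 1% monthly interest)): balance=$918.09 total_interest=$18.09
After 6 (month_end (apply 1% monthly interest)): balance=$927.27 total_interest=$27.27
After 7 (month_end (apply 1% monthly interest)): balance=$936.54 total_interest=$36.54
After 8 (deposit($500)): balance=$1436.54 total_interest=$36.54
After 9 (year_end (apply 5% annual interest)): balance=$1508.36 total_interest=$108.36
After 10 (deposit($100)): balance=$1608.36 total_interest=$108.36
After 11 (withdraw($100)): balance=$1508.36 total_interest=$108.36
After 12 (deposit($100)): balance=$1608.36 total_interest=$108.36

Answer: 108.36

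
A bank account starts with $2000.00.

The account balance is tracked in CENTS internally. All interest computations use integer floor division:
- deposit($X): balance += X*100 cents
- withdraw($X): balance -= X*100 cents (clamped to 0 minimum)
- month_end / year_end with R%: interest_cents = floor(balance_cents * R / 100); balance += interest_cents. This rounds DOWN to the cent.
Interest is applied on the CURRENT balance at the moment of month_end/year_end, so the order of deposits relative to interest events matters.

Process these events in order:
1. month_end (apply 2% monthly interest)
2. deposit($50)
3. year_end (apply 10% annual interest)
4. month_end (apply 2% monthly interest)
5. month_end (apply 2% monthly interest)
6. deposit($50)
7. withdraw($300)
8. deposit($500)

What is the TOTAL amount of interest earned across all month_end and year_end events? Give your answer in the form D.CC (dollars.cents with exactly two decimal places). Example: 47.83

After 1 (month_end (apply 2% monthly interest)): balance=$2040.00 total_interest=$40.00
After 2 (deposit($50)): balance=$2090.00 total_interest=$40.00
After 3 (year_end (apply 10% annual interest)): balance=$2299.00 total_interest=$249.00
After 4 (month_end (apply 2% monthly interest)): balance=$2344.98 total_interest=$294.98
After 5 (month_end (apply 2% monthly interest)): balance=$2391.87 total_interest=$341.87
After 6 (deposit($50)): balance=$2441.87 total_interest=$341.87
After 7 (withdraw($300)): balance=$2141.87 total_interest=$341.87
After 8 (deposit($500)): balance=$2641.87 total_interest=$341.87

Answer: 341.87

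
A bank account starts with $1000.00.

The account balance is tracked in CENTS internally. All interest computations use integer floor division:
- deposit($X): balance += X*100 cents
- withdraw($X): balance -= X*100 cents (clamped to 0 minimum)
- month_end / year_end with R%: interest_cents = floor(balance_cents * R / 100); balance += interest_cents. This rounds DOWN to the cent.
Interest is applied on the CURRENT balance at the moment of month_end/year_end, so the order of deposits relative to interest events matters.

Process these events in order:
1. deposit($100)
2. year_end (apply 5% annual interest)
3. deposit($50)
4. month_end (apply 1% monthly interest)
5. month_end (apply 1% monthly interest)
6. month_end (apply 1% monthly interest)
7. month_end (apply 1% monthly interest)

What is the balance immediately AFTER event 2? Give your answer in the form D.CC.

After 1 (deposit($100)): balance=$1100.00 total_interest=$0.00
After 2 (year_end (apply 5% annual interest)): balance=$1155.00 total_interest=$55.00

Answer: 1155.00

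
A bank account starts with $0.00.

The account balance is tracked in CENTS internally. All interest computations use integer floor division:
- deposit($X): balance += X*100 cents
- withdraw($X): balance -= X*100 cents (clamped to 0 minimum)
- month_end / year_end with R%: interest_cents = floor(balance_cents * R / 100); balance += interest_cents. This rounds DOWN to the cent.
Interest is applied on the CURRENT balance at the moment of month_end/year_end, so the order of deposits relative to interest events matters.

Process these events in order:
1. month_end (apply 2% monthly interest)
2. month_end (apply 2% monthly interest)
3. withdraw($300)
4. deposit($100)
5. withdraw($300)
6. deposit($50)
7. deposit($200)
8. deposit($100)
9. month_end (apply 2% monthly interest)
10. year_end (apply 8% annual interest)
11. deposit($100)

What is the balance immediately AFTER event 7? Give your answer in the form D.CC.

After 1 (month_end (apply 2% monthly interest)): balance=$0.00 total_interest=$0.00
After 2 (month_end (apply 2% monthly interest)): balance=$0.00 total_interest=$0.00
After 3 (withdraw($300)): balance=$0.00 total_interest=$0.00
After 4 (deposit($100)): balance=$100.00 total_interest=$0.00
After 5 (withdraw($300)): balance=$0.00 total_interest=$0.00
After 6 (deposit($50)): balance=$50.00 total_interest=$0.00
After 7 (deposit($200)): balance=$250.00 total_interest=$0.00

Answer: 250.00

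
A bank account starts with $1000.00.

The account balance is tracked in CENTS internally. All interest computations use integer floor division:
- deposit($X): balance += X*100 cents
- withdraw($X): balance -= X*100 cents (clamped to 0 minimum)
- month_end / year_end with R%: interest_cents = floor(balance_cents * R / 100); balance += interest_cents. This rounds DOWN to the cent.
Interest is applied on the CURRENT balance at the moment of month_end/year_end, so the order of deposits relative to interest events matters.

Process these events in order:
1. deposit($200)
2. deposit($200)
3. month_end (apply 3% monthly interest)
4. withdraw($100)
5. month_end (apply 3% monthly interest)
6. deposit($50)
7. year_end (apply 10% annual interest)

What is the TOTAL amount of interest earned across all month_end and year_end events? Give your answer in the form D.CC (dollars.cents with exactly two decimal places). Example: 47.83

Answer: 225.48

Derivation:
After 1 (deposit($200)): balance=$1200.00 total_interest=$0.00
After 2 (deposit($200)): balance=$1400.00 total_interest=$0.00
After 3 (month_end (apply 3% monthly interest)): balance=$1442.00 total_interest=$42.00
After 4 (withdraw($100)): balance=$1342.00 total_interest=$42.00
After 5 (month_end (apply 3% monthly interest)): balance=$1382.26 total_interest=$82.26
After 6 (deposit($50)): balance=$1432.26 total_interest=$82.26
After 7 (year_end (apply 10% annual interest)): balance=$1575.48 total_interest=$225.48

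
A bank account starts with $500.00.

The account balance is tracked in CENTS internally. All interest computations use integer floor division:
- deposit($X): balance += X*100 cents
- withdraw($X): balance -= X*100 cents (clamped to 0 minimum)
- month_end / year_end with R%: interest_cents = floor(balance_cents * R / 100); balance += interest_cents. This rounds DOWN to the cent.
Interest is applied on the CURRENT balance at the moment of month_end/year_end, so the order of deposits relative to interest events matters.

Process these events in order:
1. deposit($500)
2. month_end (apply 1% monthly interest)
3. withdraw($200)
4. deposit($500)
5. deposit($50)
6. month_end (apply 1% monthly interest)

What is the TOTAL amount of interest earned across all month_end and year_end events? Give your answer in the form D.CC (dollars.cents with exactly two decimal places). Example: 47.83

After 1 (deposit($500)): balance=$1000.00 total_interest=$0.00
After 2 (month_end (apply 1% monthly interest)): balance=$1010.00 total_interest=$10.00
After 3 (withdraw($200)): balance=$810.00 total_interest=$10.00
After 4 (deposit($500)): balance=$1310.00 total_interest=$10.00
After 5 (deposit($50)): balance=$1360.00 total_interest=$10.00
After 6 (month_end (apply 1% monthly interest)): balance=$1373.60 total_interest=$23.60

Answer: 23.60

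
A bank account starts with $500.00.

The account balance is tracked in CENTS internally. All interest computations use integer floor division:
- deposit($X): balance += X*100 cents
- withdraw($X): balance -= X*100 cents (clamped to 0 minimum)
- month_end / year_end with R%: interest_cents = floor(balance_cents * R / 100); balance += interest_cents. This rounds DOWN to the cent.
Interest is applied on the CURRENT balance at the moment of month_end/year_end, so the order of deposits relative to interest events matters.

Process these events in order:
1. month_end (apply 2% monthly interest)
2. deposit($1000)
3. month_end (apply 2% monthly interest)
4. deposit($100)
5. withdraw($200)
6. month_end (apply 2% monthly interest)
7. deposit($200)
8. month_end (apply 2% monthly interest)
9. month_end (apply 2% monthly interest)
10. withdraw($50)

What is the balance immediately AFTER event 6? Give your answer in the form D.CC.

After 1 (month_end (apply 2% monthly interest)): balance=$510.00 total_interest=$10.00
After 2 (deposit($1000)): balance=$1510.00 total_interest=$10.00
After 3 (month_end (apply 2% monthly interest)): balance=$1540.20 total_interest=$40.20
After 4 (deposit($100)): balance=$1640.20 total_interest=$40.20
After 5 (withdraw($200)): balance=$1440.20 total_interest=$40.20
After 6 (month_end (apply 2% monthly interest)): balance=$1469.00 total_interest=$69.00

Answer: 1469.00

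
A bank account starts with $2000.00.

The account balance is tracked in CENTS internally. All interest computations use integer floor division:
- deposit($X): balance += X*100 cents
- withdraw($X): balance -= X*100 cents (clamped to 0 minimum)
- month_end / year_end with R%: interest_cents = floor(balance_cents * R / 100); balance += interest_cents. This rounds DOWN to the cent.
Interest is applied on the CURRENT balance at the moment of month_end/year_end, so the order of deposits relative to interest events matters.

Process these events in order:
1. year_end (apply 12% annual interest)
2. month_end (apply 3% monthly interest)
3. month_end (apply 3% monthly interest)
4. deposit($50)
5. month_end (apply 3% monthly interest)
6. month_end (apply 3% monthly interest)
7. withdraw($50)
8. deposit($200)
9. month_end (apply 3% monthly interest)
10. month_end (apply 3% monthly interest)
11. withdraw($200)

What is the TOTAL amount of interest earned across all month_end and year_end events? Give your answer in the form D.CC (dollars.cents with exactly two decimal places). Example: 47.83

After 1 (year_end (apply 12% annual interest)): balance=$2240.00 total_interest=$240.00
After 2 (month_end (apply 3% monthly interest)): balance=$2307.20 total_interest=$307.20
After 3 (month_end (apply 3% monthly interest)): balance=$2376.41 total_interest=$376.41
After 4 (deposit($50)): balance=$2426.41 total_interest=$376.41
After 5 (month_end (apply 3% monthly interest)): balance=$2499.20 total_interest=$449.20
After 6 (month_end (apply 3% monthly interest)): balance=$2574.17 total_interest=$524.17
After 7 (withdraw($50)): balance=$2524.17 total_interest=$524.17
After 8 (deposit($200)): balance=$2724.17 total_interest=$524.17
After 9 (month_end (apply 3% monthly interest)): balance=$2805.89 total_interest=$605.89
After 10 (month_end (apply 3% monthly interest)): balance=$2890.06 total_interest=$690.06
After 11 (withdraw($200)): balance=$2690.06 total_interest=$690.06

Answer: 690.06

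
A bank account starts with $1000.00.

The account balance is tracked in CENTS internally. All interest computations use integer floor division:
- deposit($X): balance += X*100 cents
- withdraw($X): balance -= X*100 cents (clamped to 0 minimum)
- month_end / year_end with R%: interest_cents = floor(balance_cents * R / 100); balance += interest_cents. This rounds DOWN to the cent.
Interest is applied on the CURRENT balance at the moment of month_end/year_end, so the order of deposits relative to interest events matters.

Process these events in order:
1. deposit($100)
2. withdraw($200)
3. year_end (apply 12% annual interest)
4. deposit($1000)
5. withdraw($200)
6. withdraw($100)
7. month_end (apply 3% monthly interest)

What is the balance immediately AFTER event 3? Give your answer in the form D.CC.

Answer: 1008.00

Derivation:
After 1 (deposit($100)): balance=$1100.00 total_interest=$0.00
After 2 (withdraw($200)): balance=$900.00 total_interest=$0.00
After 3 (year_end (apply 12% annual interest)): balance=$1008.00 total_interest=$108.00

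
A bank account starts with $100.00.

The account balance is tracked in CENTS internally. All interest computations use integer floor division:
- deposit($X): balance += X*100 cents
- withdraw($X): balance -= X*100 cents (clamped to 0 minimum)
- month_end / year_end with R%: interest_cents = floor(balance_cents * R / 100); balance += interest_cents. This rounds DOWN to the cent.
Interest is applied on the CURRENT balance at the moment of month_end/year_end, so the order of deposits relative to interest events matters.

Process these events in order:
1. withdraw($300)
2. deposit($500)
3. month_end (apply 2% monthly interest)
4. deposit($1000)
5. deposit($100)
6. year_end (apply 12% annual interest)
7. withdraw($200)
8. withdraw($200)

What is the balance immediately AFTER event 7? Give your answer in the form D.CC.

Answer: 1603.20

Derivation:
After 1 (withdraw($300)): balance=$0.00 total_interest=$0.00
After 2 (deposit($500)): balance=$500.00 total_interest=$0.00
After 3 (month_end (apply 2% monthly interest)): balance=$510.00 total_interest=$10.00
After 4 (deposit($1000)): balance=$1510.00 total_interest=$10.00
After 5 (deposit($100)): balance=$1610.00 total_interest=$10.00
After 6 (year_end (apply 12% annual interest)): balance=$1803.20 total_interest=$203.20
After 7 (withdraw($200)): balance=$1603.20 total_interest=$203.20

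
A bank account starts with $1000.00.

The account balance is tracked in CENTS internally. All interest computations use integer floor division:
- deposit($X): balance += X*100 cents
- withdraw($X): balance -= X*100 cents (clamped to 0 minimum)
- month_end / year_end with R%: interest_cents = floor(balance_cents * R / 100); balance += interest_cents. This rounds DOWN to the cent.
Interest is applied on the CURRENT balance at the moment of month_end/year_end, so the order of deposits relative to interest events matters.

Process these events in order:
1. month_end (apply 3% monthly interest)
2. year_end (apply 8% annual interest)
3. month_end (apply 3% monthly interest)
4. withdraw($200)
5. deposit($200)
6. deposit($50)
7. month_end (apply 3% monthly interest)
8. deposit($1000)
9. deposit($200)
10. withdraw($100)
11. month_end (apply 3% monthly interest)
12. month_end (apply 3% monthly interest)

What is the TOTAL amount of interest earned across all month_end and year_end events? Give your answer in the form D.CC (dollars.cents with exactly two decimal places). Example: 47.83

After 1 (month_end (apply 3% monthly interest)): balance=$1030.00 total_interest=$30.00
After 2 (year_end (apply 8% annual interest)): balance=$1112.40 total_interest=$112.40
After 3 (month_end (apply 3% monthly interest)): balance=$1145.77 total_interest=$145.77
After 4 (withdraw($200)): balance=$945.77 total_interest=$145.77
After 5 (deposit($200)): balance=$1145.77 total_interest=$145.77
After 6 (deposit($50)): balance=$1195.77 total_interest=$145.77
After 7 (month_end (apply 3% monthly interest)): balance=$1231.64 total_interest=$181.64
After 8 (deposit($1000)): balance=$2231.64 total_interest=$181.64
After 9 (deposit($200)): balance=$2431.64 total_interest=$181.64
After 10 (withdraw($100)): balance=$2331.64 total_interest=$181.64
After 11 (month_end (apply 3% monthly interest)): balance=$2401.58 total_interest=$251.58
After 12 (month_end (apply 3% monthly interest)): balance=$2473.62 total_interest=$323.62

Answer: 323.62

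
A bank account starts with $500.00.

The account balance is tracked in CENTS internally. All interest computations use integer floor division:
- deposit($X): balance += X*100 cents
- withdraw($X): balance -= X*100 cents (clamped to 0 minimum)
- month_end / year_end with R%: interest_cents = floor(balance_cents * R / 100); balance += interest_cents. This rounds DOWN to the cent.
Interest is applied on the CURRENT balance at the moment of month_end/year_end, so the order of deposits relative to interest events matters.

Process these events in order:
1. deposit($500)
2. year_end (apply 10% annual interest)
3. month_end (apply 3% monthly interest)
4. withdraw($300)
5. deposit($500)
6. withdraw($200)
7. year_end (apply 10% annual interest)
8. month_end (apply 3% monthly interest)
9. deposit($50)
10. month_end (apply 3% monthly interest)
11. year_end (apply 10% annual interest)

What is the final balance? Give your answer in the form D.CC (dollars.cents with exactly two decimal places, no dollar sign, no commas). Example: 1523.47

After 1 (deposit($500)): balance=$1000.00 total_interest=$0.00
After 2 (year_end (apply 10% annual interest)): balance=$1100.00 total_interest=$100.00
After 3 (month_end (apply 3% monthly interest)): balance=$1133.00 total_interest=$133.00
After 4 (withdraw($300)): balance=$833.00 total_interest=$133.00
After 5 (deposit($500)): balance=$1333.00 total_interest=$133.00
After 6 (withdraw($200)): balance=$1133.00 total_interest=$133.00
After 7 (year_end (apply 10% annual interest)): balance=$1246.30 total_interest=$246.30
After 8 (month_end (apply 3% monthly interest)): balance=$1283.68 total_interest=$283.68
After 9 (deposit($50)): balance=$1333.68 total_interest=$283.68
After 10 (month_end (apply 3% monthly interest)): balance=$1373.69 total_interest=$323.69
After 11 (year_end (apply 10% annual interest)): balance=$1511.05 total_interest=$461.05

Answer: 1511.05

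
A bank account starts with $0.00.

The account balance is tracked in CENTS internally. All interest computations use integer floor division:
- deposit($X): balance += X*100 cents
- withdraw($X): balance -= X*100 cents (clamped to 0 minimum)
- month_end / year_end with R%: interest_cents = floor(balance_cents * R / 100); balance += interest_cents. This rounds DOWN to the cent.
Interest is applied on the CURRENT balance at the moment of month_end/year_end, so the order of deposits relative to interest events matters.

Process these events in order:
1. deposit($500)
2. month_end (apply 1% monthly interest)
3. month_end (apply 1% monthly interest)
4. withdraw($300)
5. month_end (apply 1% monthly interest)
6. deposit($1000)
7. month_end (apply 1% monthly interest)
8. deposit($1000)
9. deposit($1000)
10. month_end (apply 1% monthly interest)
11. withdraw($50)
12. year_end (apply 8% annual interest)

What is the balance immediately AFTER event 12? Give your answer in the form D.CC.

After 1 (deposit($500)): balance=$500.00 total_interest=$0.00
After 2 (month_end (apply 1% monthly interest)): balance=$505.00 total_interest=$5.00
After 3 (month_end (apply 1% monthly interest)): balance=$510.05 total_interest=$10.05
After 4 (withdraw($300)): balance=$210.05 total_interest=$10.05
After 5 (month_end (apply 1% monthly interest)): balance=$212.15 total_interest=$12.15
After 6 (deposit($1000)): balance=$1212.15 total_interest=$12.15
After 7 (month_end (apply 1% monthly interest)): balance=$1224.27 total_interest=$24.27
After 8 (deposit($1000)): balance=$2224.27 total_interest=$24.27
After 9 (deposit($1000)): balance=$3224.27 total_interest=$24.27
After 10 (month_end (apply 1% monthly interest)): balance=$3256.51 total_interest=$56.51
After 11 (withdraw($50)): balance=$3206.51 total_interest=$56.51
After 12 (year_end (apply 8% annual interest)): balance=$3463.03 total_interest=$313.03

Answer: 3463.03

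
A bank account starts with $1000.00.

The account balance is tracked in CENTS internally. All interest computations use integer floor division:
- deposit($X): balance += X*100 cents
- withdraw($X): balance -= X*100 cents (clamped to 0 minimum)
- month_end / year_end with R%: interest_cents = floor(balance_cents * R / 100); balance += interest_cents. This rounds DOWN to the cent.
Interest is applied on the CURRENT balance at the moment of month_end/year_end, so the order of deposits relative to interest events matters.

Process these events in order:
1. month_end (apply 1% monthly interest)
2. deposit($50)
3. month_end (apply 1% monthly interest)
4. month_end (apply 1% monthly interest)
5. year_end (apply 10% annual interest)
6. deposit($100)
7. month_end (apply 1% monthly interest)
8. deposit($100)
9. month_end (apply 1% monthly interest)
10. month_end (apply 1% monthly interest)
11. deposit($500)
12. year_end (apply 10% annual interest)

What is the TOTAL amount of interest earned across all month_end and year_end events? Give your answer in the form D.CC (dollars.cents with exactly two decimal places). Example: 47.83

Answer: 373.55

Derivation:
After 1 (month_end (apply 1% monthly interest)): balance=$1010.00 total_interest=$10.00
After 2 (deposit($50)): balance=$1060.00 total_interest=$10.00
After 3 (month_end (apply 1% monthly interest)): balance=$1070.60 total_interest=$20.60
After 4 (month_end (apply 1% monthly interest)): balance=$1081.30 total_interest=$31.30
After 5 (year_end (apply 10% annual interest)): balance=$1189.43 total_interest=$139.43
After 6 (deposit($100)): balance=$1289.43 total_interest=$139.43
After 7 (month_end (apply 1% monthly interest)): balance=$1302.32 total_interest=$152.32
After 8 (deposit($100)): balance=$1402.32 total_interest=$152.32
After 9 (month_end (apply 1% monthly interest)): balance=$1416.34 total_interest=$166.34
After 10 (month_end (apply 1% monthly interest)): balance=$1430.50 total_interest=$180.50
After 11 (deposit($500)): balance=$1930.50 total_interest=$180.50
After 12 (year_end (apply 10% annual interest)): balance=$2123.55 total_interest=$373.55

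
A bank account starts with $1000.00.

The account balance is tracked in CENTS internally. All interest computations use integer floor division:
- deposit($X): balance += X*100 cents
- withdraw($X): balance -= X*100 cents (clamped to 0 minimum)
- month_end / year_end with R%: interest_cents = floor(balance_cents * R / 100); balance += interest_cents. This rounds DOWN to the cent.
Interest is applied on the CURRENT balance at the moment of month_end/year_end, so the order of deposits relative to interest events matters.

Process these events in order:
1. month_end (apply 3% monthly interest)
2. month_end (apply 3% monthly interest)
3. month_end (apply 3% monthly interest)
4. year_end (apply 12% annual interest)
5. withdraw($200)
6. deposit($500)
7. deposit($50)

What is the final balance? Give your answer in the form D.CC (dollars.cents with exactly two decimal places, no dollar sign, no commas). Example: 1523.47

Answer: 1573.84

Derivation:
After 1 (month_end (apply 3% monthly interest)): balance=$1030.00 total_interest=$30.00
After 2 (month_end (apply 3% monthly interest)): balance=$1060.90 total_interest=$60.90
After 3 (month_end (apply 3% monthly interest)): balance=$1092.72 total_interest=$92.72
After 4 (year_end (apply 12% annual interest)): balance=$1223.84 total_interest=$223.84
After 5 (withdraw($200)): balance=$1023.84 total_interest=$223.84
After 6 (deposit($500)): balance=$1523.84 total_interest=$223.84
After 7 (deposit($50)): balance=$1573.84 total_interest=$223.84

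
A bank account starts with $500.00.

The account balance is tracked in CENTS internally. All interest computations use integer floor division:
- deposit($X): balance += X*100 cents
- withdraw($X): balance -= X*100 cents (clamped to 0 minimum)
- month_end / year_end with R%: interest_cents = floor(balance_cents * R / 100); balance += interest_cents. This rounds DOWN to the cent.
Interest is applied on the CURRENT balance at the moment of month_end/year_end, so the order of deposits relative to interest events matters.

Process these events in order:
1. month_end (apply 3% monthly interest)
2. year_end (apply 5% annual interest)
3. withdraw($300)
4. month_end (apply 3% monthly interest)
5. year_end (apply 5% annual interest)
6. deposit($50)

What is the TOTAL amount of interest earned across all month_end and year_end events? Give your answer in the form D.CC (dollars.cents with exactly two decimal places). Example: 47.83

After 1 (month_end (apply 3% monthly interest)): balance=$515.00 total_interest=$15.00
After 2 (year_end (apply 5% annual interest)): balance=$540.75 total_interest=$40.75
After 3 (withdraw($300)): balance=$240.75 total_interest=$40.75
After 4 (month_end (apply 3% monthly interest)): balance=$247.97 total_interest=$47.97
After 5 (year_end (apply 5% annual interest)): balance=$260.36 total_interest=$60.36
After 6 (deposit($50)): balance=$310.36 total_interest=$60.36

Answer: 60.36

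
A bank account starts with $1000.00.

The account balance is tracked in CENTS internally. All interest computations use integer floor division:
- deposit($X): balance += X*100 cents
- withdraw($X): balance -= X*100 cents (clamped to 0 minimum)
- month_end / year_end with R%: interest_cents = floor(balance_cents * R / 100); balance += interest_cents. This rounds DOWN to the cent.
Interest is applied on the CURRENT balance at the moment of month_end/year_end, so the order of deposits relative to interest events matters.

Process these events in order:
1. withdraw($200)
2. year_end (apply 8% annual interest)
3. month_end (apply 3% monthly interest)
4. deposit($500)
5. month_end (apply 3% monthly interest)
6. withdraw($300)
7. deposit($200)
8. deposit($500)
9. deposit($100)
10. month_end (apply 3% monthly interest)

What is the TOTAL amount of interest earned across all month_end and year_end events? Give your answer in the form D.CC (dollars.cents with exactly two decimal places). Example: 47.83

After 1 (withdraw($200)): balance=$800.00 total_interest=$0.00
After 2 (year_end (apply 8% annual interest)): balance=$864.00 total_interest=$64.00
After 3 (month_end (apply 3% monthly interest)): balance=$889.92 total_interest=$89.92
After 4 (deposit($500)): balance=$1389.92 total_interest=$89.92
After 5 (month_end (apply 3% monthly interest)): balance=$1431.61 total_interest=$131.61
After 6 (withdraw($300)): balance=$1131.61 total_interest=$131.61
After 7 (deposit($200)): balance=$1331.61 total_interest=$131.61
After 8 (deposit($500)): balance=$1831.61 total_interest=$131.61
After 9 (deposit($100)): balance=$1931.61 total_interest=$131.61
After 10 (month_end (apply 3% monthly interest)): balance=$1989.55 total_interest=$189.55

Answer: 189.55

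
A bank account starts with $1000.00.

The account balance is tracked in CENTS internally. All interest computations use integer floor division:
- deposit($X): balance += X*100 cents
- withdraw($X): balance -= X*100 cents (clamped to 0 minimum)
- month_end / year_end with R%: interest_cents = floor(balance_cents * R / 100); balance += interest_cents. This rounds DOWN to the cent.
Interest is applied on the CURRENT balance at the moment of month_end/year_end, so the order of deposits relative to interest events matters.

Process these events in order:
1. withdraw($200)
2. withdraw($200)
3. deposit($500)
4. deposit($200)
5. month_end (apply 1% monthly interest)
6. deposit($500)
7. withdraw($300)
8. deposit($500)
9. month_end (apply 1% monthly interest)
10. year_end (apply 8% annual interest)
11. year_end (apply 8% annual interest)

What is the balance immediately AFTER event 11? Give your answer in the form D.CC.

After 1 (withdraw($200)): balance=$800.00 total_interest=$0.00
After 2 (withdraw($200)): balance=$600.00 total_interest=$0.00
After 3 (deposit($500)): balance=$1100.00 total_interest=$0.00
After 4 (deposit($200)): balance=$1300.00 total_interest=$0.00
After 5 (month_end (apply 1% monthly interest)): balance=$1313.00 total_interest=$13.00
After 6 (deposit($500)): balance=$1813.00 total_interest=$13.00
After 7 (withdraw($300)): balance=$1513.00 total_interest=$13.00
After 8 (deposit($500)): balance=$2013.00 total_interest=$13.00
After 9 (month_end (apply 1% monthly interest)): balance=$2033.13 total_interest=$33.13
After 10 (year_end (apply 8% annual interest)): balance=$2195.78 total_interest=$195.78
After 11 (year_end (apply 8% annual interest)): balance=$2371.44 total_interest=$371.44

Answer: 2371.44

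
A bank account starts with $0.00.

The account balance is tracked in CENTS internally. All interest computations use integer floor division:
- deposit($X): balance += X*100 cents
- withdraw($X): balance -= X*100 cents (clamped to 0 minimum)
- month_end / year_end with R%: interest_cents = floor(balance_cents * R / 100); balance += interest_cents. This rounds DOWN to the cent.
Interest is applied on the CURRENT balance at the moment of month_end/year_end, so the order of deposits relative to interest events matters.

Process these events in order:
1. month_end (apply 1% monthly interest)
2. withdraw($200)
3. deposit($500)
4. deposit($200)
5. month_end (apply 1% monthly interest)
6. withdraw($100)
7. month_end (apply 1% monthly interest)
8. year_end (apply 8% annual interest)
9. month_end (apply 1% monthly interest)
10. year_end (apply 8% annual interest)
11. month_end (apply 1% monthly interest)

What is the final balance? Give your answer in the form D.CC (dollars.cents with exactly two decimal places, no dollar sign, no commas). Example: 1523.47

Answer: 729.44

Derivation:
After 1 (month_end (apply 1% monthly interest)): balance=$0.00 total_interest=$0.00
After 2 (withdraw($200)): balance=$0.00 total_interest=$0.00
After 3 (deposit($500)): balance=$500.00 total_interest=$0.00
After 4 (deposit($200)): balance=$700.00 total_interest=$0.00
After 5 (month_end (apply 1% monthly interest)): balance=$707.00 total_interest=$7.00
After 6 (withdraw($100)): balance=$607.00 total_interest=$7.00
After 7 (month_end (apply 1% monthly interest)): balance=$613.07 total_interest=$13.07
After 8 (year_end (apply 8% annual interest)): balance=$662.11 total_interest=$62.11
After 9 (month_end (apply 1% monthly interest)): balance=$668.73 total_interest=$68.73
After 10 (year_end (apply 8% annual interest)): balance=$722.22 total_interest=$122.22
After 11 (month_end (apply 1% monthly interest)): balance=$729.44 total_interest=$129.44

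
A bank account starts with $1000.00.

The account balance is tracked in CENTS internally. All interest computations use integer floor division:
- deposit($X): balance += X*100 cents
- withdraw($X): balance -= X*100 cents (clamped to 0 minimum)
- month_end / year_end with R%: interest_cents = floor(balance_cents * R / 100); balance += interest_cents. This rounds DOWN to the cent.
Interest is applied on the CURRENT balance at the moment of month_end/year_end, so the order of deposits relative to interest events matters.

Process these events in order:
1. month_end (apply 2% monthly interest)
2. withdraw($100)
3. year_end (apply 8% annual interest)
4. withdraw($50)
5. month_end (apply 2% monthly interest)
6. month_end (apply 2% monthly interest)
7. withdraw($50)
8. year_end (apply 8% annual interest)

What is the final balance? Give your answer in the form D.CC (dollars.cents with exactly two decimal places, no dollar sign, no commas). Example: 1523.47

Answer: 1006.24

Derivation:
After 1 (month_end (apply 2% monthly interest)): balance=$1020.00 total_interest=$20.00
After 2 (withdraw($100)): balance=$920.00 total_interest=$20.00
After 3 (year_end (apply 8% annual interest)): balance=$993.60 total_interest=$93.60
After 4 (withdraw($50)): balance=$943.60 total_interest=$93.60
After 5 (month_end (apply 2% monthly interest)): balance=$962.47 total_interest=$112.47
After 6 (month_end (apply 2% monthly interest)): balance=$981.71 total_interest=$131.71
After 7 (withdraw($50)): balance=$931.71 total_interest=$131.71
After 8 (year_end (apply 8% annual interest)): balance=$1006.24 total_interest=$206.24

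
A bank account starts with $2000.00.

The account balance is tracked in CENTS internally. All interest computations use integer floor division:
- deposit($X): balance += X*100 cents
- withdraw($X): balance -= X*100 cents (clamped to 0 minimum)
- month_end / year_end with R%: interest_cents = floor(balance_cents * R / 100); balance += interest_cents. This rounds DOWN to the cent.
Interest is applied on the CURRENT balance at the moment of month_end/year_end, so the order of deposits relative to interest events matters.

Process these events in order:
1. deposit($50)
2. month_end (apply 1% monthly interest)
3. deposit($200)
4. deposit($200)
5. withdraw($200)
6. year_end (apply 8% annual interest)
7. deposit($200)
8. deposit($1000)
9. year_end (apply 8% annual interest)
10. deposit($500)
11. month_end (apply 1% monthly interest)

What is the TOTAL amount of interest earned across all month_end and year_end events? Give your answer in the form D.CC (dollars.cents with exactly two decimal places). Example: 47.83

Answer: 538.75

Derivation:
After 1 (deposit($50)): balance=$2050.00 total_interest=$0.00
After 2 (month_end (apply 1% monthly interest)): balance=$2070.50 total_interest=$20.50
After 3 (deposit($200)): balance=$2270.50 total_interest=$20.50
After 4 (deposit($200)): balance=$2470.50 total_interest=$20.50
After 5 (withdraw($200)): balance=$2270.50 total_interest=$20.50
After 6 (year_end (apply 8% annual interest)): balance=$2452.14 total_interest=$202.14
After 7 (deposit($200)): balance=$2652.14 total_interest=$202.14
After 8 (deposit($1000)): balance=$3652.14 total_interest=$202.14
After 9 (year_end (apply 8% annual interest)): balance=$3944.31 total_interest=$494.31
After 10 (deposit($500)): balance=$4444.31 total_interest=$494.31
After 11 (month_end (apply 1% monthly interest)): balance=$4488.75 total_interest=$538.75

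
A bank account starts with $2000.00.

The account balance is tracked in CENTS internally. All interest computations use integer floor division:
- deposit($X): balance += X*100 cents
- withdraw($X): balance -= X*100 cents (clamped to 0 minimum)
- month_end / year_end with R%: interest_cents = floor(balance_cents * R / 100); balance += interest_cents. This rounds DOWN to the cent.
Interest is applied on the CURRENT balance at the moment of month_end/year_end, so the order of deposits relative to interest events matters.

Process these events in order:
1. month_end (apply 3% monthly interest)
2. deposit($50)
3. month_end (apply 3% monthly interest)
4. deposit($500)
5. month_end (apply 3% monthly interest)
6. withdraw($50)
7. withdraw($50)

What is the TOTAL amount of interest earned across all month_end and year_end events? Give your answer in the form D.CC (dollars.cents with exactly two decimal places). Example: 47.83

After 1 (month_end (apply 3% monthly interest)): balance=$2060.00 total_interest=$60.00
After 2 (deposit($50)): balance=$2110.00 total_interest=$60.00
After 3 (month_end (apply 3% monthly interest)): balance=$2173.30 total_interest=$123.30
After 4 (deposit($500)): balance=$2673.30 total_interest=$123.30
After 5 (month_end (apply 3% monthly interest)): balance=$2753.49 total_interest=$203.49
After 6 (withdraw($50)): balance=$2703.49 total_interest=$203.49
After 7 (withdraw($50)): balance=$2653.49 total_interest=$203.49

Answer: 203.49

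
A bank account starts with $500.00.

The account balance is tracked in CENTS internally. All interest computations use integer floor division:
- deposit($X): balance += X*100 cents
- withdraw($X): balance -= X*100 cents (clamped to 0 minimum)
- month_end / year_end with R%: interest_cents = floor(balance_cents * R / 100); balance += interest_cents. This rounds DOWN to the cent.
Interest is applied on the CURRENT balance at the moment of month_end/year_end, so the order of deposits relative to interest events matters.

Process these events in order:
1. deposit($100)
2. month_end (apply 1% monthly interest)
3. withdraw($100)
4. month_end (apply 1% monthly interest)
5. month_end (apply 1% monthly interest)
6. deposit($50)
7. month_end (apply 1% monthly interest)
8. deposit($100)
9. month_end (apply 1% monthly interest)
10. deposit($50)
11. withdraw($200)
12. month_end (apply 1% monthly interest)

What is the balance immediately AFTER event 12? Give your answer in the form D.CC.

After 1 (deposit($100)): balance=$600.00 total_interest=$0.00
After 2 (month_end (apply 1% monthly interest)): balance=$606.00 total_interest=$6.00
After 3 (withdraw($100)): balance=$506.00 total_interest=$6.00
After 4 (month_end (apply 1% monthly interest)): balance=$511.06 total_interest=$11.06
After 5 (month_end (apply 1% monthly interest)): balance=$516.17 total_interest=$16.17
After 6 (deposit($50)): balance=$566.17 total_interest=$16.17
After 7 (month_end (apply 1% monthly interest)): balance=$571.83 total_interest=$21.83
After 8 (deposit($100)): balance=$671.83 total_interest=$21.83
After 9 (month_end (apply 1% monthly interest)): balance=$678.54 total_interest=$28.54
After 10 (deposit($50)): balance=$728.54 total_interest=$28.54
After 11 (withdraw($200)): balance=$528.54 total_interest=$28.54
After 12 (month_end (apply 1% monthly interest)): balance=$533.82 total_interest=$33.82

Answer: 533.82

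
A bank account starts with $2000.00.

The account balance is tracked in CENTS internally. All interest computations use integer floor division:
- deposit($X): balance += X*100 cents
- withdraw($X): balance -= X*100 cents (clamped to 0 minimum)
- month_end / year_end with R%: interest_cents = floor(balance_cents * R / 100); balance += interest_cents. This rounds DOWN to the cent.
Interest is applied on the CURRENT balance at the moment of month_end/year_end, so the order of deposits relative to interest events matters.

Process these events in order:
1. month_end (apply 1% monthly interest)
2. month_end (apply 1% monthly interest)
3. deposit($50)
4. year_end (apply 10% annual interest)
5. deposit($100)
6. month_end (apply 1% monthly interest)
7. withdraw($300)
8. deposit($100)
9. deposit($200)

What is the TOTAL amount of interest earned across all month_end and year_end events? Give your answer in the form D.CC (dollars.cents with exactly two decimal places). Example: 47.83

After 1 (month_end (apply 1% monthly interest)): balance=$2020.00 total_interest=$20.00
After 2 (month_end (apply 1% monthly interest)): balance=$2040.20 total_interest=$40.20
After 3 (deposit($50)): balance=$2090.20 total_interest=$40.20
After 4 (year_end (apply 10% annual interest)): balance=$2299.22 total_interest=$249.22
After 5 (deposit($100)): balance=$2399.22 total_interest=$249.22
After 6 (month_end (apply 1% monthly interest)): balance=$2423.21 total_interest=$273.21
After 7 (withdraw($300)): balance=$2123.21 total_interest=$273.21
After 8 (deposit($100)): balance=$2223.21 total_interest=$273.21
After 9 (deposit($200)): balance=$2423.21 total_interest=$273.21

Answer: 273.21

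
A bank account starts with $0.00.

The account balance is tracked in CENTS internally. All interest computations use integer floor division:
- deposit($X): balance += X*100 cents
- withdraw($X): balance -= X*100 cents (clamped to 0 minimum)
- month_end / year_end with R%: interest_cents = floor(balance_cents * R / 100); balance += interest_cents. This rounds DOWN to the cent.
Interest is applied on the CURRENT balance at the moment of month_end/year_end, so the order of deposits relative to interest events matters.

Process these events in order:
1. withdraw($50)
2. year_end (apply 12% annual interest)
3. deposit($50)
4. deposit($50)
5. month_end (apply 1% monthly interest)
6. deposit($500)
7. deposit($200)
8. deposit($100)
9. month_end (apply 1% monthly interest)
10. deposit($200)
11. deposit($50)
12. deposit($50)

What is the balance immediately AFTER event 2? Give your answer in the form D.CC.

Answer: 0.00

Derivation:
After 1 (withdraw($50)): balance=$0.00 total_interest=$0.00
After 2 (year_end (apply 12% annual interest)): balance=$0.00 total_interest=$0.00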